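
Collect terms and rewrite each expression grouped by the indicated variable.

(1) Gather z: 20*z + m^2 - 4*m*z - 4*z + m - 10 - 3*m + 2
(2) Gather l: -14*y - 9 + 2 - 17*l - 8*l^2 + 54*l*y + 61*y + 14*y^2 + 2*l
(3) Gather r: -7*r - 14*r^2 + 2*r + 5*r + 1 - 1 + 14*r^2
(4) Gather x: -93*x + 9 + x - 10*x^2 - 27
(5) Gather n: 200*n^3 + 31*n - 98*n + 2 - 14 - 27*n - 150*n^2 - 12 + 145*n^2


(1) = m^2 - 2*m + z*(16 - 4*m) - 8
(2) = -8*l^2 + l*(54*y - 15) + 14*y^2 + 47*y - 7
(3) = 0
(4) = -10*x^2 - 92*x - 18
(5) = 200*n^3 - 5*n^2 - 94*n - 24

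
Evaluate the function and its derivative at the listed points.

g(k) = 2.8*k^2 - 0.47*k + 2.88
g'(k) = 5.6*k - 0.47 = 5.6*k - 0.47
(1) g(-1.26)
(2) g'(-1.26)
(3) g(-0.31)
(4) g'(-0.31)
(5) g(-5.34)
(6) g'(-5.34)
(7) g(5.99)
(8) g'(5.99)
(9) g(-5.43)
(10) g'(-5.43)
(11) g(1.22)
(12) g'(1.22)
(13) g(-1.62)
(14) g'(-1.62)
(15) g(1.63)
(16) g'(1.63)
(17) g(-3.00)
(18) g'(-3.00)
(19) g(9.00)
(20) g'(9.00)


(1) = 7.92
(2) = -7.53
(3) = 3.29
(4) = -2.21
(5) = 85.23
(6) = -30.37
(7) = 100.53
(8) = 33.07
(9) = 87.99
(10) = -30.88
(11) = 6.47
(12) = 6.36
(13) = 10.99
(14) = -9.54
(15) = 9.55
(16) = 8.66
(17) = 29.49
(18) = -17.27
(19) = 225.45
(20) = 49.93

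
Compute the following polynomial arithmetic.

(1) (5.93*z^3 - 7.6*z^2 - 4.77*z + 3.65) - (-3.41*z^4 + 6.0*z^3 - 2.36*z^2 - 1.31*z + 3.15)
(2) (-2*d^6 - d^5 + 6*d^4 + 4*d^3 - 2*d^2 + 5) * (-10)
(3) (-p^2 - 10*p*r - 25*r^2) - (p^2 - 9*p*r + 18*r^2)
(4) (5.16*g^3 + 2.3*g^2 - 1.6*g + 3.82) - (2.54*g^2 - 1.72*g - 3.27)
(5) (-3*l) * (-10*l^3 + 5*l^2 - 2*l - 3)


(1) = 3.41*z^4 - 0.07*z^3 - 5.24*z^2 - 3.46*z + 0.5
(2) = 20*d^6 + 10*d^5 - 60*d^4 - 40*d^3 + 20*d^2 - 50
(3) = -2*p^2 - p*r - 43*r^2
(4) = 5.16*g^3 - 0.24*g^2 + 0.12*g + 7.09
(5) = 30*l^4 - 15*l^3 + 6*l^2 + 9*l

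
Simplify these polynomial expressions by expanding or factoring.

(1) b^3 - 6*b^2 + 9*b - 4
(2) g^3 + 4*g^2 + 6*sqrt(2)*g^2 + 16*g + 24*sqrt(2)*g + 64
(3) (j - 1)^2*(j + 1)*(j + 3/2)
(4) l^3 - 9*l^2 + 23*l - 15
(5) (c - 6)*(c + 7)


(1) = (b - 4)*(b - 1)^2
(2) = (g + 4)*(g + 2*sqrt(2))*(g + 4*sqrt(2))
(3) = j^4 + j^3/2 - 5*j^2/2 - j/2 + 3/2
(4) = (l - 5)*(l - 3)*(l - 1)
(5) = c^2 + c - 42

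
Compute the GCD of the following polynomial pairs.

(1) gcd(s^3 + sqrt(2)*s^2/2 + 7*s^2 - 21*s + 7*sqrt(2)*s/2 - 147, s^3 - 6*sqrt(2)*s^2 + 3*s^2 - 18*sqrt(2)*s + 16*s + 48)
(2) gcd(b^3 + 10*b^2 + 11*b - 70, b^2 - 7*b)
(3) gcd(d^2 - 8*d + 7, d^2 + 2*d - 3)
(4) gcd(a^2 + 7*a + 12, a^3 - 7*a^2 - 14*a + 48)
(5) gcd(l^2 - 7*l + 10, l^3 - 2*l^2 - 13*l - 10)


(1) = 1
(2) = 1
(3) = gcd((d - 7)*(d - 1), (d - 1)*(d + 3)) = d - 1
(4) = a + 3
(5) = gcd((l - 5)*(l - 2), (l - 5)*(l + 1)*(l + 2)) = l - 5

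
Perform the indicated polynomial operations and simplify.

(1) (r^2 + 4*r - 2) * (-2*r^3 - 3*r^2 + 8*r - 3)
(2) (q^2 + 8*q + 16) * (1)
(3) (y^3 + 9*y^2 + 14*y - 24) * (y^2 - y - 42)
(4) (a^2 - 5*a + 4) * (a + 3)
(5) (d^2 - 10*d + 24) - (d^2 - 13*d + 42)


(1) = -2*r^5 - 11*r^4 + 35*r^2 - 28*r + 6
(2) = q^2 + 8*q + 16
(3) = y^5 + 8*y^4 - 37*y^3 - 416*y^2 - 564*y + 1008
(4) = a^3 - 2*a^2 - 11*a + 12
(5) = 3*d - 18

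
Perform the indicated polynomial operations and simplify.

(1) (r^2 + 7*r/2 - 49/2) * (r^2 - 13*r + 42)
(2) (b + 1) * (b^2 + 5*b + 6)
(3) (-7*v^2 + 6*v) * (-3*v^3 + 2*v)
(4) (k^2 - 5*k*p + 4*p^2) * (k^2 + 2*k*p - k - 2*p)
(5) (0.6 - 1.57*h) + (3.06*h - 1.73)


(1) = r^4 - 19*r^3/2 - 28*r^2 + 931*r/2 - 1029
(2) = b^3 + 6*b^2 + 11*b + 6
(3) = 21*v^5 - 18*v^4 - 14*v^3 + 12*v^2
(4) = k^4 - 3*k^3*p - k^3 - 6*k^2*p^2 + 3*k^2*p + 8*k*p^3 + 6*k*p^2 - 8*p^3
(5) = 1.49*h - 1.13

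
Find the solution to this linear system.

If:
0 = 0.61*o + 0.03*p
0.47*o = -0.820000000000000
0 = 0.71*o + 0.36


Then:
No Solution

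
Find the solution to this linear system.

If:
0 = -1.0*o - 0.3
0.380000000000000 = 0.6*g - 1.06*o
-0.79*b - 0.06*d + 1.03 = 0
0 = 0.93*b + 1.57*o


Then:
b = 0.51
d = 10.50
g = 0.10
o = -0.30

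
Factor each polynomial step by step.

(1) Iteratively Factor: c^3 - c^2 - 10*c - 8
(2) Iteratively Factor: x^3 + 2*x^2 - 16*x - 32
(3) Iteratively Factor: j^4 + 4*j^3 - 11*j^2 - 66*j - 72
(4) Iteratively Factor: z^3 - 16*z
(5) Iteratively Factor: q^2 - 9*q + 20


(1) = (c - 4)*(c^2 + 3*c + 2) = (c - 4)*(c + 1)*(c + 2)
(2) = (x + 2)*(x^2 - 16) = (x + 2)*(x + 4)*(x - 4)
(3) = (j + 2)*(j^3 + 2*j^2 - 15*j - 36) = (j - 4)*(j + 2)*(j^2 + 6*j + 9) = (j - 4)*(j + 2)*(j + 3)*(j + 3)
(4) = (z + 4)*(z^2 - 4*z) = (z - 4)*(z + 4)*(z)
(5) = (q - 5)*(q - 4)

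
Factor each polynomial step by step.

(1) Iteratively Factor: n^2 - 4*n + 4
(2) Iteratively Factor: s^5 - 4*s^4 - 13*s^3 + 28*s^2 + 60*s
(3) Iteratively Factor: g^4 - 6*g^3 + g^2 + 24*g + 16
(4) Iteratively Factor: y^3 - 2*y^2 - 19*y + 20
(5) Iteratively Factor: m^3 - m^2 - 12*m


(1) = (n - 2)*(n - 2)
(2) = (s + 2)*(s^4 - 6*s^3 - s^2 + 30*s) = (s - 5)*(s + 2)*(s^3 - s^2 - 6*s) = (s - 5)*(s - 3)*(s + 2)*(s^2 + 2*s) = (s - 5)*(s - 3)*(s + 2)^2*(s)
(3) = (g - 4)*(g^3 - 2*g^2 - 7*g - 4) = (g - 4)*(g + 1)*(g^2 - 3*g - 4) = (g - 4)^2*(g + 1)*(g + 1)
(4) = (y + 4)*(y^2 - 6*y + 5) = (y - 1)*(y + 4)*(y - 5)
(5) = (m)*(m^2 - m - 12) = m*(m - 4)*(m + 3)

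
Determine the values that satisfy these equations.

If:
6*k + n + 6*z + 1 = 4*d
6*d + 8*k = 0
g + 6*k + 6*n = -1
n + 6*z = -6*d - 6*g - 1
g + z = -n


Then:
d = -132/17
g = 319/17
k = 99/17
n = -155/17
z = -164/17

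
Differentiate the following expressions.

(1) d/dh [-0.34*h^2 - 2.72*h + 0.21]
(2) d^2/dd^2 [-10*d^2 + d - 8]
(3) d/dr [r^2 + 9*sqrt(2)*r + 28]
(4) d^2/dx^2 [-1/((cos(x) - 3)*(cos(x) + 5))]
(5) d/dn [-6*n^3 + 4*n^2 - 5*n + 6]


(1) = -0.68*h - 2.72
(2) = -20
(3) = 2*r + 9*sqrt(2)
(4) = (4*sin(x)^4 - 66*sin(x)^2 + 45*cos(x)/2 + 3*cos(3*x)/2 + 24)/((cos(x) - 3)^3*(cos(x) + 5)^3)
(5) = -18*n^2 + 8*n - 5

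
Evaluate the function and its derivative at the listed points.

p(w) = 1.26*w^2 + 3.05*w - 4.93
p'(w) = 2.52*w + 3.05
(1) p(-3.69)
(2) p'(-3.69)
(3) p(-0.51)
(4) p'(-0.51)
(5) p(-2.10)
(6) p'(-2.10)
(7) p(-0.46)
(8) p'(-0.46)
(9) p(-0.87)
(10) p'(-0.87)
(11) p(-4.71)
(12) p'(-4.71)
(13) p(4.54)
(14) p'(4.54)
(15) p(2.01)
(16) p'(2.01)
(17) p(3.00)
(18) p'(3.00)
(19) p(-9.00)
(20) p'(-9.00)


(1) = 0.97
(2) = -6.25
(3) = -6.16
(4) = 1.76
(5) = -5.78
(6) = -2.24
(7) = -6.07
(8) = 1.89
(9) = -6.63
(10) = 0.86
(11) = 8.66
(12) = -8.82
(13) = 34.89
(14) = 14.49
(15) = 6.29
(16) = 8.12
(17) = 15.56
(18) = 10.61
(19) = 69.68
(20) = -19.63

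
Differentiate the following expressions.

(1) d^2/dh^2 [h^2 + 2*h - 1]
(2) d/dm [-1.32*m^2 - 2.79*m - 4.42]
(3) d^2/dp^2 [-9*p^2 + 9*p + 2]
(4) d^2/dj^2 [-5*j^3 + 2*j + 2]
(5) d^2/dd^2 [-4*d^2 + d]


(1) = 2
(2) = -2.64*m - 2.79
(3) = -18
(4) = -30*j
(5) = -8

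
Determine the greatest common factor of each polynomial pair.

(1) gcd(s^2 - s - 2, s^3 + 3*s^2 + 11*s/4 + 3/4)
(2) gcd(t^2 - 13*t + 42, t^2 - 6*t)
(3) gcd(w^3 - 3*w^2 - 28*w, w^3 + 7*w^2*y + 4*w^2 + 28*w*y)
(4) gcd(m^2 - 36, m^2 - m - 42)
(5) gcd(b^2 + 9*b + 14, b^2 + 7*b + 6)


(1) = gcd((s - 2)*(s + 1), (s + 1/2)*(s + 1)*(s + 3/2)) = s + 1
(2) = t - 6
(3) = w^2 + 4*w
(4) = gcd((m - 6)*(m + 6), (m - 7)*(m + 6)) = m + 6
(5) = gcd((b + 2)*(b + 7), (b + 1)*(b + 6)) = 1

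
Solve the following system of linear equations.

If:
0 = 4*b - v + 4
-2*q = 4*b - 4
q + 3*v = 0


Then:
b = -7/5
q = 24/5
v = -8/5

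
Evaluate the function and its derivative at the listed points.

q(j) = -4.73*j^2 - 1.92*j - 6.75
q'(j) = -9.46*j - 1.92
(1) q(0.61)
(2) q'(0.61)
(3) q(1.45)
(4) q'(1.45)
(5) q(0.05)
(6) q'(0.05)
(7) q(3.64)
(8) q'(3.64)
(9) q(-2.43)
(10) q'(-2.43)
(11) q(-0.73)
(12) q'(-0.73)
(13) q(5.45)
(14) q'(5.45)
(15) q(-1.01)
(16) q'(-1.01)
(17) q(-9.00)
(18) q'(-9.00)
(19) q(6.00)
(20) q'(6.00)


(1) = -9.68
(2) = -7.69
(3) = -19.48
(4) = -15.64
(5) = -6.86
(6) = -2.39
(7) = -76.41
(8) = -36.35
(9) = -30.01
(10) = 21.07
(11) = -7.87
(12) = 4.99
(13) = -157.71
(14) = -53.48
(15) = -9.64
(16) = 7.63
(17) = -372.60
(18) = 83.22
(19) = -188.55
(20) = -58.68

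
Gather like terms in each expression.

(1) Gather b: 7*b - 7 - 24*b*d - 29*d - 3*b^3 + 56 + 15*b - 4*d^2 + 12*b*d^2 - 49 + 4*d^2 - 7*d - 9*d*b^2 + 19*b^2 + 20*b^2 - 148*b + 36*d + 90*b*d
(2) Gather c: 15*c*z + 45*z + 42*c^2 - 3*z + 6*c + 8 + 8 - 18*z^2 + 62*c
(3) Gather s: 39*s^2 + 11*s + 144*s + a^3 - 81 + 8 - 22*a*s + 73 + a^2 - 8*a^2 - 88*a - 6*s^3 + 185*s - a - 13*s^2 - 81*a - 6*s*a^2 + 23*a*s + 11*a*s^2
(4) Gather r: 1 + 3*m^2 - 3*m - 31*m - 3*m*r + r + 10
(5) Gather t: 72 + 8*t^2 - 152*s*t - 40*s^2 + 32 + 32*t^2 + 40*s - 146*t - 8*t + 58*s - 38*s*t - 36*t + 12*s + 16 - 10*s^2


(1) = -3*b^3 + b^2*(39 - 9*d) + b*(12*d^2 + 66*d - 126)
(2) = 42*c^2 + c*(15*z + 68) - 18*z^2 + 42*z + 16
(3) = a^3 - 7*a^2 - 170*a - 6*s^3 + s^2*(11*a + 26) + s*(-6*a^2 + a + 340)
(4) = 3*m^2 - 34*m + r*(1 - 3*m) + 11
(5) = -50*s^2 + 110*s + 40*t^2 + t*(-190*s - 190) + 120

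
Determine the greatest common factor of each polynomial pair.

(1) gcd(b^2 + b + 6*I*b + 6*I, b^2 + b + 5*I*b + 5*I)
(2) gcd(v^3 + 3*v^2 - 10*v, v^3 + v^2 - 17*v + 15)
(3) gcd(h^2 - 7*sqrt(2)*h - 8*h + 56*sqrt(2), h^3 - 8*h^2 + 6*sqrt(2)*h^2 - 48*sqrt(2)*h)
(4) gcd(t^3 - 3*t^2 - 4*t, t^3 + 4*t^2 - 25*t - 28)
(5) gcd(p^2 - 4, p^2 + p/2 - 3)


(1) = gcd((b + 1)*(b + 6*I), (b + 1)*(b + 5*I)) = b + 1
(2) = gcd(v*(v - 2)*(v + 5), (v - 3)*(v - 1)*(v + 5)) = v + 5
(3) = h - 8
(4) = gcd(t*(t - 4)*(t + 1), (t - 4)*(t + 1)*(t + 7)) = t^2 - 3*t - 4
(5) = gcd((p - 2)*(p + 2), (p - 3/2)*(p + 2)) = p + 2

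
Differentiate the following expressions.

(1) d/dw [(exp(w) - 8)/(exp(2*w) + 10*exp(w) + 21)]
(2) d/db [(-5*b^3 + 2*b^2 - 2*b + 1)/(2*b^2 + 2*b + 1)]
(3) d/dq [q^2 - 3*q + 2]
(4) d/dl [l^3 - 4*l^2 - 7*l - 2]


(1) = (-2*(exp(w) - 8)*(exp(w) + 5) + exp(2*w) + 10*exp(w) + 21)*exp(w)/(exp(2*w) + 10*exp(w) + 21)^2
(2) = (-10*b^4 - 20*b^3 - 7*b^2 - 4)/(4*b^4 + 8*b^3 + 8*b^2 + 4*b + 1)
(3) = 2*q - 3
(4) = 3*l^2 - 8*l - 7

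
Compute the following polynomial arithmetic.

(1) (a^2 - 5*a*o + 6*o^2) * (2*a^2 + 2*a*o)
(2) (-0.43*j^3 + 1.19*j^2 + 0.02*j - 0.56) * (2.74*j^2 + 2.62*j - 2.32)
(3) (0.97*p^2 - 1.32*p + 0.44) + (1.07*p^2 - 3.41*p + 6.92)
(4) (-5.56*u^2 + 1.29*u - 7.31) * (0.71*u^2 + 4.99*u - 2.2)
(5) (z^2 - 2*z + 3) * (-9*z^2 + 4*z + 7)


(1) = 2*a^4 - 8*a^3*o + 2*a^2*o^2 + 12*a*o^3
(2) = -1.1782*j^5 + 2.134*j^4 + 4.1702*j^3 - 4.2428*j^2 - 1.5136*j + 1.2992
(3) = 2.04*p^2 - 4.73*p + 7.36
(4) = -3.9476*u^4 - 26.8285*u^3 + 13.479*u^2 - 39.3149*u + 16.082
(5) = -9*z^4 + 22*z^3 - 28*z^2 - 2*z + 21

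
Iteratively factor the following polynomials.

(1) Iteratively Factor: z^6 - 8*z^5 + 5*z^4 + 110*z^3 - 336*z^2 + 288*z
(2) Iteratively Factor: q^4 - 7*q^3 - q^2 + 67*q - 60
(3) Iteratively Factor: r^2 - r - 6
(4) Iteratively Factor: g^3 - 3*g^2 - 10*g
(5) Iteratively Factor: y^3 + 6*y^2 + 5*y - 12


(1) = (z - 4)*(z^5 - 4*z^4 - 11*z^3 + 66*z^2 - 72*z) = (z - 4)*(z - 3)*(z^4 - z^3 - 14*z^2 + 24*z) = (z - 4)*(z - 3)*(z - 2)*(z^3 + z^2 - 12*z) = z*(z - 4)*(z - 3)*(z - 2)*(z^2 + z - 12) = z*(z - 4)*(z - 3)^2*(z - 2)*(z + 4)
(2) = (q - 1)*(q^3 - 6*q^2 - 7*q + 60) = (q - 5)*(q - 1)*(q^2 - q - 12) = (q - 5)*(q - 4)*(q - 1)*(q + 3)
(3) = (r - 3)*(r + 2)
(4) = (g)*(g^2 - 3*g - 10) = g*(g - 5)*(g + 2)
(5) = (y + 4)*(y^2 + 2*y - 3) = (y - 1)*(y + 4)*(y + 3)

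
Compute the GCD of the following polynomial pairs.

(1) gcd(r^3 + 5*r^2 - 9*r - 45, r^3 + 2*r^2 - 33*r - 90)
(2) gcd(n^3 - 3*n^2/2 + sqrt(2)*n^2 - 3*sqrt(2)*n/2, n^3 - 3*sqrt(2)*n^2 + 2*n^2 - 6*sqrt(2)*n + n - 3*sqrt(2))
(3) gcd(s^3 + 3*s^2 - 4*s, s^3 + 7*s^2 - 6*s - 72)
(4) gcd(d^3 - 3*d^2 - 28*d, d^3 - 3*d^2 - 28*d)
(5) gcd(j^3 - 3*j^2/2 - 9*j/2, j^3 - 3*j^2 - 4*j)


(1) = r^2 + 8*r + 15
(2) = gcd(n*(n - 3/2)*(n + sqrt(2)), (n + 1)^2*(n - 3*sqrt(2))) = 1
(3) = gcd(s*(s - 1)*(s + 4), (s - 3)*(s + 4)*(s + 6)) = s + 4
(4) = gcd(d*(d - 7)*(d + 4), d*(d - 7)*(d + 4)) = d^3 - 3*d^2 - 28*d
(5) = j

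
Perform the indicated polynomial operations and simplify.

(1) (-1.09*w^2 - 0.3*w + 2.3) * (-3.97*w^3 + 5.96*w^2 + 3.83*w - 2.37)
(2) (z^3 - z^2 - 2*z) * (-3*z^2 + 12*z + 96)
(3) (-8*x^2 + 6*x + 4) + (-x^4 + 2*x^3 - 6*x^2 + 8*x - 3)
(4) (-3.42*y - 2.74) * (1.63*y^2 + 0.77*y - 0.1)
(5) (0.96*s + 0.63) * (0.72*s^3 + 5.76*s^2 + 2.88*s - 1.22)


(1) = 4.3273*w^5 - 5.3054*w^4 - 15.0937*w^3 + 15.1423*w^2 + 9.52*w - 5.451
(2) = -3*z^5 + 15*z^4 + 90*z^3 - 120*z^2 - 192*z
(3) = -x^4 + 2*x^3 - 14*x^2 + 14*x + 1
(4) = -5.5746*y^3 - 7.0996*y^2 - 1.7678*y + 0.274
(5) = 0.6912*s^4 + 5.9832*s^3 + 6.3936*s^2 + 0.6432*s - 0.7686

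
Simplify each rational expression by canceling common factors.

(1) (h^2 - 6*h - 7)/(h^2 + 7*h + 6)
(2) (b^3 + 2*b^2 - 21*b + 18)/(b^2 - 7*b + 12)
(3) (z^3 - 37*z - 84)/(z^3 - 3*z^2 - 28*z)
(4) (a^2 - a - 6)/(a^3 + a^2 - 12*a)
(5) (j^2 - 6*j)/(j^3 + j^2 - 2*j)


(1) = (h - 7)/(h + 6)
(2) = (b^2 + 5*b - 6)/(b - 4)
(3) = (z + 3)/z
(4) = (a + 2)/(a^2 + 4*a)
(5) = (j - 6)/(j^2 + j - 2)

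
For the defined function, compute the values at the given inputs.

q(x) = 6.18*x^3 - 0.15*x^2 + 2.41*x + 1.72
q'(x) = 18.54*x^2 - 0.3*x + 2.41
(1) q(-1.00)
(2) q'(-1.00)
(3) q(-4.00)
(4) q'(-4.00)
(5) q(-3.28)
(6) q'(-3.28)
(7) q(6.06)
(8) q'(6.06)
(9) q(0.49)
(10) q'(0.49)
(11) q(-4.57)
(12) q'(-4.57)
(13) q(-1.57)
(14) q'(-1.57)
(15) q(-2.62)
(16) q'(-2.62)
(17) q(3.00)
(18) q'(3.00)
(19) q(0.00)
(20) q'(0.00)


(1) = -7.02
(2) = 21.25
(3) = -405.84
(4) = 300.25
(5) = -225.88
(6) = 202.85
(7) = 1386.14
(8) = 681.45
(9) = 3.59
(10) = 6.71
(11) = -602.27
(12) = 390.99
(13) = -26.35
(14) = 48.58
(15) = -116.77
(16) = 130.46
(17) = 174.46
(18) = 168.37
(19) = 1.72
(20) = 2.41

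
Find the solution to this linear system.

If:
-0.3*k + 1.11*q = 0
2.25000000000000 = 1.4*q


Then:
k = 5.95
q = 1.61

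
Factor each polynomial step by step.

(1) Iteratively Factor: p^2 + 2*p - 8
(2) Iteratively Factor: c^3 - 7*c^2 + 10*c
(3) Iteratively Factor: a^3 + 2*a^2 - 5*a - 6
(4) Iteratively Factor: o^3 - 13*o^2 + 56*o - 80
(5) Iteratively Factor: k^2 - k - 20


(1) = (p - 2)*(p + 4)
(2) = (c - 2)*(c^2 - 5*c) = c*(c - 2)*(c - 5)
(3) = (a - 2)*(a^2 + 4*a + 3) = (a - 2)*(a + 1)*(a + 3)
(4) = (o - 5)*(o^2 - 8*o + 16) = (o - 5)*(o - 4)*(o - 4)
(5) = (k + 4)*(k - 5)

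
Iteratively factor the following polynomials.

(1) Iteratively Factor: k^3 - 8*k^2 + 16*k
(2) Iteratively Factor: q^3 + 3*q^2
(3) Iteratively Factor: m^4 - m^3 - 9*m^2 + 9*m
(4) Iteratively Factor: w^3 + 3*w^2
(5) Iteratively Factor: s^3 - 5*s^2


(1) = (k - 4)*(k^2 - 4*k) = (k - 4)^2*(k)
(2) = (q)*(q^2 + 3*q) = q*(q + 3)*(q)
(3) = (m + 3)*(m^3 - 4*m^2 + 3*m) = (m - 1)*(m + 3)*(m^2 - 3*m) = m*(m - 1)*(m + 3)*(m - 3)
(4) = (w)*(w^2 + 3*w) = w*(w + 3)*(w)
(5) = (s - 5)*(s^2) = s*(s - 5)*(s)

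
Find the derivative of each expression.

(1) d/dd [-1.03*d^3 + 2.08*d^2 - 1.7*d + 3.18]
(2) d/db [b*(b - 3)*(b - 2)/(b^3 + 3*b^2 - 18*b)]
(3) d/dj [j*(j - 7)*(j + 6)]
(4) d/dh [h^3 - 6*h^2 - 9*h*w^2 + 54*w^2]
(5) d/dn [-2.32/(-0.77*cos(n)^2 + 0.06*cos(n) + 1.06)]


(1) = -3.09*d^2 + 4.16*d - 1.7
(2) = 8/(b^2 + 12*b + 36)
(3) = 3*j^2 - 2*j - 42
(4) = 3*h^2 - 12*h - 9*w^2
(5) = (3.5728*cos(n) - 0.1392)*sin(n)/(-0.77*cos(n)^2 + 0.06*cos(n) + 1.06)^2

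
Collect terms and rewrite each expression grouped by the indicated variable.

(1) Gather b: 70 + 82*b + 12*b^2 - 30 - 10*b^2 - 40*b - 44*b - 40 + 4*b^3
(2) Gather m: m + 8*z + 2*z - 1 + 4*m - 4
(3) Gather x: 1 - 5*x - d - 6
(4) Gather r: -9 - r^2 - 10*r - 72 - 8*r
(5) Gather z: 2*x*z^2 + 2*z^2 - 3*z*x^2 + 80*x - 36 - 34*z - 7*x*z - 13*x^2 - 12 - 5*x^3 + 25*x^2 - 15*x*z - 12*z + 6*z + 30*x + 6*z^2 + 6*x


(1) = 4*b^3 + 2*b^2 - 2*b
(2) = 5*m + 10*z - 5
(3) = -d - 5*x - 5
(4) = -r^2 - 18*r - 81
(5) = -5*x^3 + 12*x^2 + 116*x + z^2*(2*x + 8) + z*(-3*x^2 - 22*x - 40) - 48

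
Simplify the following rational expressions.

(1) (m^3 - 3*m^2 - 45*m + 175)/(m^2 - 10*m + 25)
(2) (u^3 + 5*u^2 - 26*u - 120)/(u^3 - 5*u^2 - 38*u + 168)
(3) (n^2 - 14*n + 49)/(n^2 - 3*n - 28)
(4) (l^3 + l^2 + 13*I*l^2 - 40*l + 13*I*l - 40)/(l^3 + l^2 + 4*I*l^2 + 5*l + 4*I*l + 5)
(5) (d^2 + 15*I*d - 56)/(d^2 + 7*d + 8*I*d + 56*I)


(1) = m + 7
(2) = (u^2 - u - 20)/(u^2 - 11*u + 28)
(3) = (n - 7)/(n + 4)
(4) = (l + 8*I)/(l - I)
(5) = (d + 7*I)/(d + 7)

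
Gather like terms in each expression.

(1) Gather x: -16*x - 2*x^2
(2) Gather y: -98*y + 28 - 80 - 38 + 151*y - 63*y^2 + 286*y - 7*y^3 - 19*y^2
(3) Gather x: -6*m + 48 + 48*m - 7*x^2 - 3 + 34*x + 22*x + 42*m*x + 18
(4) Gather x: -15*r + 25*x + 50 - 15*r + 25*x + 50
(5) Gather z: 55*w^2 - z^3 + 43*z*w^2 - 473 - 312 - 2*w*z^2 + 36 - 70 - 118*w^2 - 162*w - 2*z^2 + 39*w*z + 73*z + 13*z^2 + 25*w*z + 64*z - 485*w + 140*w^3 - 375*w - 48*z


(1) = -2*x^2 - 16*x
(2) = -7*y^3 - 82*y^2 + 339*y - 90
(3) = 42*m - 7*x^2 + x*(42*m + 56) + 63
(4) = -30*r + 50*x + 100
(5) = 140*w^3 - 63*w^2 - 1022*w - z^3 + z^2*(11 - 2*w) + z*(43*w^2 + 64*w + 89) - 819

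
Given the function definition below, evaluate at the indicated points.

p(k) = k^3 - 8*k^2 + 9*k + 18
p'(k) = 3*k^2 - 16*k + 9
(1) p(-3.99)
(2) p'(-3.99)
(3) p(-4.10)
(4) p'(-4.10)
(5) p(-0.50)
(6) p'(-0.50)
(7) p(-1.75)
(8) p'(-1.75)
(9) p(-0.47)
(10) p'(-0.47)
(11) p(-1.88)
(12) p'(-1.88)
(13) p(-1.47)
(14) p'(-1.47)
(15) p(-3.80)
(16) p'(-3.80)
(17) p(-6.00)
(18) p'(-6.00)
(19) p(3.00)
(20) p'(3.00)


(1) = -208.79
(2) = 120.60
(3) = -222.30
(4) = 125.03
(5) = 11.38
(6) = 17.75
(7) = -27.61
(8) = 46.19
(9) = 11.90
(10) = 17.18
(11) = -33.84
(12) = 49.68
(13) = -15.69
(14) = 39.00
(15) = -186.59
(16) = 113.12
(17) = -540.00
(18) = 213.00
(19) = 0.00
(20) = -12.00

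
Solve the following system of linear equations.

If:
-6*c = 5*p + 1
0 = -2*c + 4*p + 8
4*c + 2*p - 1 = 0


Then:
No Solution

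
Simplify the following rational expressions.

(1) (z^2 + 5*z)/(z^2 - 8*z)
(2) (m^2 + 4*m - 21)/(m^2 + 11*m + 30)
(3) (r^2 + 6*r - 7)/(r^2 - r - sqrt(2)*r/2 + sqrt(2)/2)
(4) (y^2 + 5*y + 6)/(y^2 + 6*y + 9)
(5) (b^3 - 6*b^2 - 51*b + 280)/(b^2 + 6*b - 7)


(1) = (z + 5)/(z - 8)
(2) = (m^2 + 4*m - 21)/(m^2 + 11*m + 30)
(3) = (2*r + 14)/(2*r - sqrt(2))
(4) = (y + 2)/(y + 3)
(5) = (b^2 - 13*b + 40)/(b - 1)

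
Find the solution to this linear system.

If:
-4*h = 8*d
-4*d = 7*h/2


Then:
d = 0
h = 0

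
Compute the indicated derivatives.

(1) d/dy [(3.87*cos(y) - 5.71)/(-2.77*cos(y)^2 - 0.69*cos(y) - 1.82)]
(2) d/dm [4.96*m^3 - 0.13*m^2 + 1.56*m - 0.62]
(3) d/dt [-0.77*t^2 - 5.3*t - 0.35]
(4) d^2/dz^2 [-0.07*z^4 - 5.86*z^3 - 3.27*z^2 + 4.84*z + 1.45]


(1) = (-10.7199*cos(y)^2 + 31.6334*cos(y) + 10.9833)*sin(y)/(7.6729*cos(y)^4 + 3.8226*cos(y)^3 + 10.5589*cos(y)^2 + 2.5116*cos(y) + 3.3124)
(2) = 14.88*m^2 - 0.26*m + 1.56
(3) = -1.54*t - 5.3
(4) = -0.84*z^2 - 35.16*z - 6.54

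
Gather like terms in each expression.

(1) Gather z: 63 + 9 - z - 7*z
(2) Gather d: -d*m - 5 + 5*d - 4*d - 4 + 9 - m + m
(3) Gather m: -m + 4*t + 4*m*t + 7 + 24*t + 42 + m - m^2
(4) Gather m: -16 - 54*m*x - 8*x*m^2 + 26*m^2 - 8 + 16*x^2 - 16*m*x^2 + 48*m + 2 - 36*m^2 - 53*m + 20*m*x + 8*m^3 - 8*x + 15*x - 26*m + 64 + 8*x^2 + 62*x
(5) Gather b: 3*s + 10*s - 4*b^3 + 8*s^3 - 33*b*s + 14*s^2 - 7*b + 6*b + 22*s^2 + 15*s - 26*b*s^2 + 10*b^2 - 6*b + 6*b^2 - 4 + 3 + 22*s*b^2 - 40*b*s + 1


(1) = 72 - 8*z
(2) = d*(1 - m)
(3) = -m^2 + 4*m*t + 28*t + 49
(4) = 8*m^3 + m^2*(-8*x - 10) + m*(-16*x^2 - 34*x - 31) + 24*x^2 + 69*x + 42
(5) = -4*b^3 + b^2*(22*s + 16) + b*(-26*s^2 - 73*s - 7) + 8*s^3 + 36*s^2 + 28*s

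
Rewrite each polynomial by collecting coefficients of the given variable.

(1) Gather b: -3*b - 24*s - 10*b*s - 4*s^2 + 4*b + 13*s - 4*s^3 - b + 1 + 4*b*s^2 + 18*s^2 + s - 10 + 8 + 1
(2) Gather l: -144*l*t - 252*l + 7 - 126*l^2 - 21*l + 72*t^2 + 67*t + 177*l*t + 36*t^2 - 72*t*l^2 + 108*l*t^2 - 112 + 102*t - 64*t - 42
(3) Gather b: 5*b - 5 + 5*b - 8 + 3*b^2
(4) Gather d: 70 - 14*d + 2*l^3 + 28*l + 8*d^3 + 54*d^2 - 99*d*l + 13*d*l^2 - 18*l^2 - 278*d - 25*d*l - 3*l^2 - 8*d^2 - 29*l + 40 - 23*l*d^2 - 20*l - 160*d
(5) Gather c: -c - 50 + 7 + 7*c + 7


(1) = b*(4*s^2 - 10*s) - 4*s^3 + 14*s^2 - 10*s
(2) = l^2*(-72*t - 126) + l*(108*t^2 + 33*t - 273) + 108*t^2 + 105*t - 147
(3) = 3*b^2 + 10*b - 13
(4) = 8*d^3 + d^2*(46 - 23*l) + d*(13*l^2 - 124*l - 452) + 2*l^3 - 21*l^2 - 21*l + 110
(5) = 6*c - 36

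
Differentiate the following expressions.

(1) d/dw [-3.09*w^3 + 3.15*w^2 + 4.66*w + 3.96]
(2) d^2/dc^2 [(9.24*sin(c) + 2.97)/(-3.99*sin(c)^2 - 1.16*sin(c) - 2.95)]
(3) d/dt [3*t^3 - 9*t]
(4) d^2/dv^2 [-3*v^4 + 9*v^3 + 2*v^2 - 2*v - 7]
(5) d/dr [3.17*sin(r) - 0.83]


(1) = -9.27*w^2 + 6.3*w + 4.66
(2) = (147.101724*sin(c)^5 + 146.364372*sin(c)^4 - 905.520924*sin(c)^3 - 451.15257*sin(c)^2 + 640.326192*sin(c) + 125.162466)/(3.99*sin(c)^2 + 1.16*sin(c) + 2.95)^3
(3) = 9*t^2 - 9
(4) = -36*v^2 + 54*v + 4
(5) = 3.17*cos(r)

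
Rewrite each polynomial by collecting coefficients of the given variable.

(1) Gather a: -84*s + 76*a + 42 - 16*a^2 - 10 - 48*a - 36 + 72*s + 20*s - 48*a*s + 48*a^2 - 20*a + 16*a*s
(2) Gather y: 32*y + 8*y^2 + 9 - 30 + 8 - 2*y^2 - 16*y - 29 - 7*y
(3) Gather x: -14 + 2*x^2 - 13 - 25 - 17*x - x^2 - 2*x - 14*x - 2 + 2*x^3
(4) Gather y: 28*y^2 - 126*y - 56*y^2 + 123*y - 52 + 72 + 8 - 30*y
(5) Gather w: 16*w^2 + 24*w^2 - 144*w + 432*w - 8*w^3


(1) = 32*a^2 + a*(8 - 32*s) + 8*s - 4
(2) = 6*y^2 + 9*y - 42
(3) = 2*x^3 + x^2 - 33*x - 54
(4) = -28*y^2 - 33*y + 28
(5) = -8*w^3 + 40*w^2 + 288*w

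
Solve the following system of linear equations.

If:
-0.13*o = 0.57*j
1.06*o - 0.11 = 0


Then:
j = -0.02
o = 0.10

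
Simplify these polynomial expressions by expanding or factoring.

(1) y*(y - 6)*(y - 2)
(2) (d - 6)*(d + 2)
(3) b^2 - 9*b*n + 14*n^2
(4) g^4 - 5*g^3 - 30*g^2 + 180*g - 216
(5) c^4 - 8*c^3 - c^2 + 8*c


(1) = y^3 - 8*y^2 + 12*y
(2) = d^2 - 4*d - 12
(3) = (b - 7*n)*(b - 2*n)
(4) = (g - 6)*(g - 3)*(g - 2)*(g + 6)
(5) = c*(c - 8)*(c - 1)*(c + 1)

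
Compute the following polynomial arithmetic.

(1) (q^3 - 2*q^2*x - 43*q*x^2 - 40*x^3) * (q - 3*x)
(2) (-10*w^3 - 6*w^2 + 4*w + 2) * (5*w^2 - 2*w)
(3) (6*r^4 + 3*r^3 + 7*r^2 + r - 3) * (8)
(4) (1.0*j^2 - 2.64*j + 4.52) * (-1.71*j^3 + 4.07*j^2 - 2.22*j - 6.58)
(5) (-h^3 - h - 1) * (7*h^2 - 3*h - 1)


(1) = q^4 - 5*q^3*x - 37*q^2*x^2 + 89*q*x^3 + 120*x^4
(2) = -50*w^5 - 10*w^4 + 32*w^3 + 2*w^2 - 4*w
(3) = 48*r^4 + 24*r^3 + 56*r^2 + 8*r - 24
(4) = -1.71*j^5 + 8.5844*j^4 - 20.694*j^3 + 17.6772*j^2 + 7.3368*j - 29.7416
(5) = -7*h^5 + 3*h^4 - 6*h^3 - 4*h^2 + 4*h + 1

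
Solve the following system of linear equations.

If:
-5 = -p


Then:
p = 5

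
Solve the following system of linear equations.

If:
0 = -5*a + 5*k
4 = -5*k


Then:
a = -4/5
k = -4/5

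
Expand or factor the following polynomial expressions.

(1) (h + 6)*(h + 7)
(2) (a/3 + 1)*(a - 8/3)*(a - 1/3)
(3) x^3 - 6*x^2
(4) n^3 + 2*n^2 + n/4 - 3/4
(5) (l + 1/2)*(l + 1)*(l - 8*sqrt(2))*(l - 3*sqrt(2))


(1) = h^2 + 13*h + 42
(2) = a^3/3 - 73*a/27 + 8/9
(3) = x^2*(x - 6)
(4) = (n - 1/2)*(n + 1)*(n + 3/2)
(5) = l^4 - 11*sqrt(2)*l^3 + 3*l^3/2 - 33*sqrt(2)*l^2/2 + 97*l^2/2 - 11*sqrt(2)*l/2 + 72*l + 24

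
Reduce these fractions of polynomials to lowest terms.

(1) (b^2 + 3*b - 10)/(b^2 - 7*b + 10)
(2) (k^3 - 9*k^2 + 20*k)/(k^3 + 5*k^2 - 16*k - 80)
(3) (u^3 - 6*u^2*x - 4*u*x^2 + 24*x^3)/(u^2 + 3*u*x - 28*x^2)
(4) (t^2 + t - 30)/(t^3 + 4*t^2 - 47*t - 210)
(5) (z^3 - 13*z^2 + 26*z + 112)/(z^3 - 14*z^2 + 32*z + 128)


(1) = (b + 5)/(b - 5)
(2) = (k^2 - 5*k)/(k^2 + 9*k + 20)
(3) = (-u^3 + 6*u^2*x + 4*u*x^2 - 24*x^3)/(-u^2 - 3*u*x + 28*x^2)
(4) = (t - 5)/(t^2 - 2*t - 35)
(5) = (z - 7)/(z - 8)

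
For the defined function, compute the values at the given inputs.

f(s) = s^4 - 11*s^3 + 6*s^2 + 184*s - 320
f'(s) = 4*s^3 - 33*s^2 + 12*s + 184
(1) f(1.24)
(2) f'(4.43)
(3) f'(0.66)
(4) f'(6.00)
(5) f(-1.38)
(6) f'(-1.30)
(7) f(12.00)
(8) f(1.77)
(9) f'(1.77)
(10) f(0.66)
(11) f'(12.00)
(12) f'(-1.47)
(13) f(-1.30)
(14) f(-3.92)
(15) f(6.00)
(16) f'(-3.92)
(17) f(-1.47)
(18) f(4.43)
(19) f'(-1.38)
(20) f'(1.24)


(1) = -101.22
(2) = -62.71
(3) = 178.70
(4) = -68.00
(5) = -529.96
(6) = 103.84
(7) = 4480.00
(8) = -26.71
(9) = 124.04
(10) = -198.92
(11) = 2488.00
(12) = 82.34
(13) = -522.04
(14) = -50.36
(15) = -80.00
(16) = -611.08
(17) = -537.90
(18) = 41.68
(19) = 94.08
(20) = 155.77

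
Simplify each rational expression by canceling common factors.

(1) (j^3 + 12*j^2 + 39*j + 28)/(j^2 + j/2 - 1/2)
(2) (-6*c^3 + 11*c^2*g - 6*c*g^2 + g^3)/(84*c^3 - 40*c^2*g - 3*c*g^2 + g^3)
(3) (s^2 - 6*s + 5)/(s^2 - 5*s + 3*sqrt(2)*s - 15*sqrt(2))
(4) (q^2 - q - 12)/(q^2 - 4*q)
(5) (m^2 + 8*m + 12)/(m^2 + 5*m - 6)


(1) = (2*j^2 + 22*j + 56)/(2*j - 1)
(2) = (-3*c^2 + 4*c*g - g^2)/(42*c^2 + c*g - g^2)
(3) = (s - 1)/(s + 3*sqrt(2))
(4) = (q + 3)/q
(5) = (m + 2)/(m - 1)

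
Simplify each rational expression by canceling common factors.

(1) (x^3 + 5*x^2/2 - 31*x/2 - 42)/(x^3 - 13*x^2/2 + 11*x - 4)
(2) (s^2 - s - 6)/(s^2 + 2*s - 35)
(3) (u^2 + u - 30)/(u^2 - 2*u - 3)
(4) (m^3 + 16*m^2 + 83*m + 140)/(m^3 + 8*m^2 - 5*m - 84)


(1) = (2*x^2 + 13*x + 21)/(2*x^2 - 5*x + 2)
(2) = (s^2 - s - 6)/(s^2 + 2*s - 35)
(3) = (u^2 + u - 30)/(u^2 - 2*u - 3)
(4) = (m + 5)/(m - 3)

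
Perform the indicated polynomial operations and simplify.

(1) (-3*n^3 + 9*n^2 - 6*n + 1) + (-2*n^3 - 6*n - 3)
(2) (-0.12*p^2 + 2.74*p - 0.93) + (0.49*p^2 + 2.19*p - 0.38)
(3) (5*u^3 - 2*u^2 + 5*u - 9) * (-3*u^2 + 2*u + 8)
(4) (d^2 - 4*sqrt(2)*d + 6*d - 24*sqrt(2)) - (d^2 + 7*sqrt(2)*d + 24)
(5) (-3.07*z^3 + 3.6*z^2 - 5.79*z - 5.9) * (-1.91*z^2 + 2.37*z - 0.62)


(1) = -5*n^3 + 9*n^2 - 12*n - 2
(2) = 0.37*p^2 + 4.93*p - 1.31
(3) = -15*u^5 + 16*u^4 + 21*u^3 + 21*u^2 + 22*u - 72
(4) = -11*sqrt(2)*d + 6*d - 24*sqrt(2) - 24
(5) = 5.8637*z^5 - 14.1519*z^4 + 21.4943*z^3 - 4.6853*z^2 - 10.3932*z + 3.658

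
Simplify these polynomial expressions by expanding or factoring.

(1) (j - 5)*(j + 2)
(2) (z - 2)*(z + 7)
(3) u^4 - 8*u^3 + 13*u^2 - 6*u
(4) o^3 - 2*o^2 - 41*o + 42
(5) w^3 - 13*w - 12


(1) = j^2 - 3*j - 10
(2) = z^2 + 5*z - 14
(3) = u*(u - 6)*(u - 1)^2
(4) = (o - 7)*(o - 1)*(o + 6)
(5) = (w - 4)*(w + 1)*(w + 3)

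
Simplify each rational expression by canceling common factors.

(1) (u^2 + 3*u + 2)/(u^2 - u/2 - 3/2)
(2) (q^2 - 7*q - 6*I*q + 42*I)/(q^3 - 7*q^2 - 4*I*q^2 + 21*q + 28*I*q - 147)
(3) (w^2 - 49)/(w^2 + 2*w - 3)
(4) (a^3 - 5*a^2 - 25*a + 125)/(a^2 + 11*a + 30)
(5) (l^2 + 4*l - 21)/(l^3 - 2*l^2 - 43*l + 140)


(1) = (2*u + 4)/(2*u - 3)
(2) = (q - 6*I)/(q^2 - 4*I*q + 21)
(3) = (w^2 - 49)/(w^2 + 2*w - 3)
(4) = (a^2 - 10*a + 25)/(a + 6)
(5) = (l - 3)/(l^2 - 9*l + 20)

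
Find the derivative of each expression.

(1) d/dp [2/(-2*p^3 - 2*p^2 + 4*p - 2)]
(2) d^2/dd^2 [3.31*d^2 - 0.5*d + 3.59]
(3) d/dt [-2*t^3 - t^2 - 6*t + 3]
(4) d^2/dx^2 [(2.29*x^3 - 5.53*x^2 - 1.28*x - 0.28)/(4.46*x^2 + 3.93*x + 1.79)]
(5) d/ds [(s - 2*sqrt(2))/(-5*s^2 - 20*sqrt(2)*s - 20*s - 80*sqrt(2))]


(1) = (3*p^2 + 2*p - 2)/(p^3 + p^2 - 2*p + 1)^2
(2) = 6.62000000000000
(3) = -6*t^2 - 2*t - 6
(4) = (177.108642*x^3 + 328.128102*x^2 + 75.890142*x - 21.606954)/(88.716536*x^6 + 234.521964*x^5 + 313.470654*x^4 + 248.947029*x^3 + 125.809971*x^2 + 37.776339*x + 5.735339)
(5) = (-s^2 - 4*sqrt(2)*s - 4*s + 2*(s - 2*sqrt(2))*(s + 2 + 2*sqrt(2)) - 16*sqrt(2))/(5*(s^2 + 4*s + 4*sqrt(2)*s + 16*sqrt(2))^2)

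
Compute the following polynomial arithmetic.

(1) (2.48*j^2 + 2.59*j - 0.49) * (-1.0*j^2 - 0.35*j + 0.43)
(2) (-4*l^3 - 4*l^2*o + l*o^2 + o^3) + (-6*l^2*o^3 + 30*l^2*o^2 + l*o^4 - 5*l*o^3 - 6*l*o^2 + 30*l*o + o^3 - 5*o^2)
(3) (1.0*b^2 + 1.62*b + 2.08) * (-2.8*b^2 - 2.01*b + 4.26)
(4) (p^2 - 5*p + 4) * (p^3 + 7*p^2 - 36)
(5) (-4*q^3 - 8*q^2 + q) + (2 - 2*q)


(1) = -2.48*j^4 - 3.458*j^3 + 0.6499*j^2 + 1.2852*j - 0.2107
(2) = -4*l^3 - 6*l^2*o^3 + 30*l^2*o^2 - 4*l^2*o + l*o^4 - 5*l*o^3 - 5*l*o^2 + 30*l*o + 2*o^3 - 5*o^2
(3) = -2.8*b^4 - 6.546*b^3 - 4.8202*b^2 + 2.7204*b + 8.8608
(4) = p^5 + 2*p^4 - 31*p^3 - 8*p^2 + 180*p - 144
(5) = -4*q^3 - 8*q^2 - q + 2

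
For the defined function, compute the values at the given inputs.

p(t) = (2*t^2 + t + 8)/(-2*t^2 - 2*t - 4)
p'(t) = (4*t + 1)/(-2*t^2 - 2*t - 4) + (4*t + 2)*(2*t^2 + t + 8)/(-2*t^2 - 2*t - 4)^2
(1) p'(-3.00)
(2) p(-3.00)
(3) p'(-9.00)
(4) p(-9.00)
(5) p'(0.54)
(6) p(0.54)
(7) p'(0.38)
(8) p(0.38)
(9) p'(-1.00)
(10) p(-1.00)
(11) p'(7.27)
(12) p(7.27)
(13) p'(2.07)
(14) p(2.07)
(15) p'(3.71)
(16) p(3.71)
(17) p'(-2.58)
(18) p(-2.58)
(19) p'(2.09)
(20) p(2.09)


(1) = -0.21
(2) = -1.44
(3) = -0.01
(4) = -1.09
(5) = 0.63
(6) = -1.61
(7) = 0.70
(8) = -1.72
(9) = -0.38
(10) = -2.25
(11) = 0.00
(12) = -0.97
(13) = 0.13
(14) = -1.12
(15) = 0.03
(16) = -1.01
(17) = -0.29
(18) = -1.54
(19) = 0.13
(20) = -1.11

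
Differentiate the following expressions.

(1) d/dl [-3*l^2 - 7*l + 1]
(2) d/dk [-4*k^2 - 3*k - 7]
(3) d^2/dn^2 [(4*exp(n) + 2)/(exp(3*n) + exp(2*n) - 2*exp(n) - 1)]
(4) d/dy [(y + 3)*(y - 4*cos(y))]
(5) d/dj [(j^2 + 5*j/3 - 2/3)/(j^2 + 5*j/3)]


(1) = -6*l - 7
(2) = -8*k - 3
(3) = (16*exp(5*n) + 30*exp(4*n) + 58*exp(3*n) + 60*exp(2*n) + 30*exp(n) + 8)*exp(2*n)/(exp(9*n) + 3*exp(8*n) - 3*exp(7*n) - 14*exp(6*n) + 21*exp(4*n) + 7*exp(3*n) - 9*exp(2*n) - 6*exp(n) - 1)
(4) = y + (y + 3)*(4*sin(y) + 1) - 4*cos(y)
(5) = 2*(6*j + 5)/(j^2*(9*j^2 + 30*j + 25))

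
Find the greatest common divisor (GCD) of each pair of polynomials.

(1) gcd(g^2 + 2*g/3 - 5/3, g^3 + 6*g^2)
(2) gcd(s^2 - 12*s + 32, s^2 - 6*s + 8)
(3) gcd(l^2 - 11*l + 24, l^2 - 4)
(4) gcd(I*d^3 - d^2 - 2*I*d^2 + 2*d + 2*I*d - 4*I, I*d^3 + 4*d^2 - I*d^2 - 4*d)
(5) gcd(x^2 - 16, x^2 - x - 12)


(1) = 1
(2) = s - 4
(3) = 1
(4) = gcd((d - 2)*(d + 2*I)*(I*d + 1), d*(d - 4*I)*(I*d - I)) = 1
(5) = gcd((x - 4)*(x + 4), (x - 4)*(x + 3)) = x - 4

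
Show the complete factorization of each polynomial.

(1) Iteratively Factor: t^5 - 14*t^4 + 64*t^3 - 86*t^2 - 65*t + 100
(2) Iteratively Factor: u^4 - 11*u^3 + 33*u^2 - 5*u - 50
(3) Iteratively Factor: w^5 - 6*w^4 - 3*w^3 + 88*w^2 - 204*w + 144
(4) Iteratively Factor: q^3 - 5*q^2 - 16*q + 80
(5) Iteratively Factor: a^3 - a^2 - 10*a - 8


(1) = (t - 1)*(t^4 - 13*t^3 + 51*t^2 - 35*t - 100) = (t - 1)*(t + 1)*(t^3 - 14*t^2 + 65*t - 100) = (t - 5)*(t - 1)*(t + 1)*(t^2 - 9*t + 20) = (t - 5)*(t - 4)*(t - 1)*(t + 1)*(t - 5)
(2) = (u - 5)*(u^3 - 6*u^2 + 3*u + 10) = (u - 5)^2*(u^2 - u - 2) = (u - 5)^2*(u + 1)*(u - 2)
(3) = (w + 4)*(w^4 - 10*w^3 + 37*w^2 - 60*w + 36) = (w - 3)*(w + 4)*(w^3 - 7*w^2 + 16*w - 12) = (w - 3)*(w - 2)*(w + 4)*(w^2 - 5*w + 6) = (w - 3)*(w - 2)^2*(w + 4)*(w - 3)
(4) = (q - 5)*(q^2 - 16) = (q - 5)*(q - 4)*(q + 4)
(5) = (a + 1)*(a^2 - 2*a - 8) = (a + 1)*(a + 2)*(a - 4)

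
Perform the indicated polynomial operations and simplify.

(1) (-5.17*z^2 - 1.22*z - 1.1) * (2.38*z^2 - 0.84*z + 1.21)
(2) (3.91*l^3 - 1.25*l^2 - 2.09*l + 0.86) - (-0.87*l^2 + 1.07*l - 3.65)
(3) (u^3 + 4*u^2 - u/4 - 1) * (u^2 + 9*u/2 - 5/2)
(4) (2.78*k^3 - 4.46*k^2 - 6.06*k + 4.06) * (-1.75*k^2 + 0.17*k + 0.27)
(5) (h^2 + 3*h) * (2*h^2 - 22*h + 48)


(1) = -12.3046*z^4 + 1.4392*z^3 - 7.8489*z^2 - 0.5522*z - 1.331
(2) = 3.91*l^3 - 0.38*l^2 - 3.16*l + 4.51
(3) = u^5 + 17*u^4/2 + 61*u^3/4 - 97*u^2/8 - 31*u/8 + 5/2
(4) = -4.865*k^5 + 8.2776*k^4 + 10.5974*k^3 - 9.3394*k^2 - 0.946*k + 1.0962
(5) = 2*h^4 - 16*h^3 - 18*h^2 + 144*h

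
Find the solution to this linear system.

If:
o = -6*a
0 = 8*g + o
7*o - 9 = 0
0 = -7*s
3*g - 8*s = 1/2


Then:
No Solution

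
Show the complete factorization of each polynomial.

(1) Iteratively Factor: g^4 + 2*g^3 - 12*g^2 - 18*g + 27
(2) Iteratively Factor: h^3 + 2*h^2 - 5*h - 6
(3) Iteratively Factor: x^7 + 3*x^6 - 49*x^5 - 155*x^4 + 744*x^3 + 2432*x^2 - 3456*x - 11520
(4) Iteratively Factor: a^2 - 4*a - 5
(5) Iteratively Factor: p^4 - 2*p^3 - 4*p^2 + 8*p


(1) = (g + 3)*(g^3 - g^2 - 9*g + 9) = (g - 1)*(g + 3)*(g^2 - 9) = (g - 3)*(g - 1)*(g + 3)*(g + 3)
(2) = (h + 1)*(h^2 + h - 6) = (h - 2)*(h + 1)*(h + 3)
(3) = (x + 4)*(x^6 - x^5 - 45*x^4 + 25*x^3 + 644*x^2 - 144*x - 2880) = (x + 4)^2*(x^5 - 5*x^4 - 25*x^3 + 125*x^2 + 144*x - 720) = (x - 5)*(x + 4)^2*(x^4 - 25*x^2 + 144) = (x - 5)*(x - 3)*(x + 4)^2*(x^3 + 3*x^2 - 16*x - 48) = (x - 5)*(x - 3)*(x + 3)*(x + 4)^2*(x^2 - 16) = (x - 5)*(x - 4)*(x - 3)*(x + 3)*(x + 4)^2*(x + 4)
(4) = (a + 1)*(a - 5)
(5) = (p - 2)*(p^3 - 4*p) = (p - 2)*(p + 2)*(p^2 - 2*p) = (p - 2)^2*(p + 2)*(p)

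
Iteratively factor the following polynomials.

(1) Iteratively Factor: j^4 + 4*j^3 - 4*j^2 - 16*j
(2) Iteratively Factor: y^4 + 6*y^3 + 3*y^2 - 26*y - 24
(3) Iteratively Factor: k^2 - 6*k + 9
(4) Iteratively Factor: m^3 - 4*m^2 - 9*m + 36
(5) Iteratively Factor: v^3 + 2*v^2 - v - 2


(1) = (j)*(j^3 + 4*j^2 - 4*j - 16) = j*(j + 4)*(j^2 - 4) = j*(j - 2)*(j + 4)*(j + 2)
(2) = (y - 2)*(y^3 + 8*y^2 + 19*y + 12) = (y - 2)*(y + 1)*(y^2 + 7*y + 12) = (y - 2)*(y + 1)*(y + 3)*(y + 4)
(3) = (k - 3)*(k - 3)
(4) = (m + 3)*(m^2 - 7*m + 12) = (m - 3)*(m + 3)*(m - 4)
(5) = (v + 2)*(v^2 - 1) = (v - 1)*(v + 2)*(v + 1)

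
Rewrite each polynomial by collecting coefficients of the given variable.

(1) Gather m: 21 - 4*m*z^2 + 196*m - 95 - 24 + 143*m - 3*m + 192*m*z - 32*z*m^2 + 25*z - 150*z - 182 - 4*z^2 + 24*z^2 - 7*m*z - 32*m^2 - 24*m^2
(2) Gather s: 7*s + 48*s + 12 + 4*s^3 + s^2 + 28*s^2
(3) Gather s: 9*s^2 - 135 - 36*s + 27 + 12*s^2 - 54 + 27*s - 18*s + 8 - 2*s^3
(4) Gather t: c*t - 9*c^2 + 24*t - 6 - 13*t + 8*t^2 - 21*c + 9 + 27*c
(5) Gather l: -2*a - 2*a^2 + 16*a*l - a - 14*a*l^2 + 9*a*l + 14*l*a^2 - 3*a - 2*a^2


(1) = m^2*(-32*z - 56) + m*(-4*z^2 + 185*z + 336) + 20*z^2 - 125*z - 280
(2) = 4*s^3 + 29*s^2 + 55*s + 12
(3) = -2*s^3 + 21*s^2 - 27*s - 154
(4) = -9*c^2 + 6*c + 8*t^2 + t*(c + 11) + 3
(5) = -4*a^2 - 14*a*l^2 - 6*a + l*(14*a^2 + 25*a)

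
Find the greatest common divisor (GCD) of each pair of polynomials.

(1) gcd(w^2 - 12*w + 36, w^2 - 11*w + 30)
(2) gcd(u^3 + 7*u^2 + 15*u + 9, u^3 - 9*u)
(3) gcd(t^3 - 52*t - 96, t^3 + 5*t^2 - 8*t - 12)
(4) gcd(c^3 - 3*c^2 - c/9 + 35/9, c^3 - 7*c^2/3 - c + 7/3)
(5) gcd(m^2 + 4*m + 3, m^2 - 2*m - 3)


(1) = w - 6
(2) = u + 3
(3) = t + 6
(4) = gcd((c - 7/3)*(c - 5/3)*(c + 1), (c - 7/3)*(c - 1)*(c + 1)) = c^2 - 4*c/3 - 7/3
(5) = gcd((m + 1)*(m + 3), (m - 3)*(m + 1)) = m + 1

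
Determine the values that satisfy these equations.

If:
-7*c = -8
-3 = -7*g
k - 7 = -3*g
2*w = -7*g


Then:
c = 8/7
g = 3/7
k = 40/7
w = -3/2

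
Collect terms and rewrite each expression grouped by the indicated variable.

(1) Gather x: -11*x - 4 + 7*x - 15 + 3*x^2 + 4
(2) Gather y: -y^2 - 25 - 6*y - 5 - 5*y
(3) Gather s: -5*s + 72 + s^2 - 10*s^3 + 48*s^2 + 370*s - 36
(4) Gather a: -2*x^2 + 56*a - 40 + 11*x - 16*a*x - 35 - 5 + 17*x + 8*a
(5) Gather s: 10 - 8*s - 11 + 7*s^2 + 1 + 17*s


(1) = 3*x^2 - 4*x - 15
(2) = -y^2 - 11*y - 30
(3) = -10*s^3 + 49*s^2 + 365*s + 36
(4) = a*(64 - 16*x) - 2*x^2 + 28*x - 80
(5) = 7*s^2 + 9*s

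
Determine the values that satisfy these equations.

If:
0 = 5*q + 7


Then:
q = -7/5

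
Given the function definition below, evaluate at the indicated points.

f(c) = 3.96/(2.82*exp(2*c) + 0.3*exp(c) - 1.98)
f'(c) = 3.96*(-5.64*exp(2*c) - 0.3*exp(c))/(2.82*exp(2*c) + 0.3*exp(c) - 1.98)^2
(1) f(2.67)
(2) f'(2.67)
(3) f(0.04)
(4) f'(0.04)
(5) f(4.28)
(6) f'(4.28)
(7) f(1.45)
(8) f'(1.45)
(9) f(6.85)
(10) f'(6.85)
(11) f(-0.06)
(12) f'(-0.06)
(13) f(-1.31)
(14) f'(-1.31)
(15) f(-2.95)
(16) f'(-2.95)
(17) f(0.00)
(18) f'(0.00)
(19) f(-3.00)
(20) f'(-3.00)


(1) = 0.01
(2) = -0.01
(3) = 2.85
(4) = -13.22
(5) = 0.00
(6) = -0.00
(7) = 0.08
(8) = -0.16
(9) = 0.00
(10) = -0.00
(11) = 4.93
(12) = -32.40
(13) = -2.34
(14) = -0.68
(15) = -2.02
(16) = -0.03
(17) = 3.47
(18) = -18.10
(19) = -2.02
(20) = -0.03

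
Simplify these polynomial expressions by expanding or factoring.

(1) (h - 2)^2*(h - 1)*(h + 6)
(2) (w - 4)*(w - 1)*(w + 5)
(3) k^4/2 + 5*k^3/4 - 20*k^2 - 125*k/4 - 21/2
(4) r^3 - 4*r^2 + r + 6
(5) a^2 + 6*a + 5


(1) = h^4 + h^3 - 22*h^2 + 44*h - 24
(2) = w^3 - 21*w + 20
(3) = (k/2 + 1/2)*(k - 6)*(k + 1/2)*(k + 7)
(4) = (r - 3)*(r - 2)*(r + 1)
(5) = (a + 1)*(a + 5)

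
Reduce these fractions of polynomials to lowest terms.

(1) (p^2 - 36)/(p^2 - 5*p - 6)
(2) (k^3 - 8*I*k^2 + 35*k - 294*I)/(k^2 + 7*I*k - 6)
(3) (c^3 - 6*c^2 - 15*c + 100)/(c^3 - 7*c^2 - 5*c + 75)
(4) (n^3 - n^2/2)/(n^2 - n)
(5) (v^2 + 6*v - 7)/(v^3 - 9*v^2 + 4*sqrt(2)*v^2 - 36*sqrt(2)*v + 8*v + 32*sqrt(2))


(1) = (p + 6)/(p + 1)
(2) = (k^2 - 14*I*k - 49)/(k + I)
(3) = (c + 4)/(c + 3)
(4) = (2*n^2 - n)/(2*n - 2)
(5) = (v + 7)/(v^2 + v*(-8 + 4*sqrt(2)) - 32*sqrt(2))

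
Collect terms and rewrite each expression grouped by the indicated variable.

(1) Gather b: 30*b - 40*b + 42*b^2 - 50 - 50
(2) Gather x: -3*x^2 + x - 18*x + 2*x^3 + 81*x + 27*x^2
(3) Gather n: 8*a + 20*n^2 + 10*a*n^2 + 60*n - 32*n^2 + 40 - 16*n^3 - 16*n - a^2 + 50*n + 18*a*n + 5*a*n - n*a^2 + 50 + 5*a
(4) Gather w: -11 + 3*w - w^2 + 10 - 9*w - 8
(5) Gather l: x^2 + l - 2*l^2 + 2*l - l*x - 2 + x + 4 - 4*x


(1) = 42*b^2 - 10*b - 100
(2) = 2*x^3 + 24*x^2 + 64*x
(3) = -a^2 + 13*a - 16*n^3 + n^2*(10*a - 12) + n*(-a^2 + 23*a + 94) + 90
(4) = -w^2 - 6*w - 9
(5) = -2*l^2 + l*(3 - x) + x^2 - 3*x + 2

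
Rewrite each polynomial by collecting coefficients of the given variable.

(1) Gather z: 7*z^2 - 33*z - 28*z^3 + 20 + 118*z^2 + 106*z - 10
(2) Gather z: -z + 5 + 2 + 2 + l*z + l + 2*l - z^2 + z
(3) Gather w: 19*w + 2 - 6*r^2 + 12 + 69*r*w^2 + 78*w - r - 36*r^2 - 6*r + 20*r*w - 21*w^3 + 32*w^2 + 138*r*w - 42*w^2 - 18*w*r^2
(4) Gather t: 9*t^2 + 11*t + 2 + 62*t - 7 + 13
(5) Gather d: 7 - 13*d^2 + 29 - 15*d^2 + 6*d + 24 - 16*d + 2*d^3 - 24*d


(1) = -28*z^3 + 125*z^2 + 73*z + 10
(2) = l*z + 3*l - z^2 + 9
(3) = -42*r^2 - 7*r - 21*w^3 + w^2*(69*r - 10) + w*(-18*r^2 + 158*r + 97) + 14
(4) = 9*t^2 + 73*t + 8
(5) = 2*d^3 - 28*d^2 - 34*d + 60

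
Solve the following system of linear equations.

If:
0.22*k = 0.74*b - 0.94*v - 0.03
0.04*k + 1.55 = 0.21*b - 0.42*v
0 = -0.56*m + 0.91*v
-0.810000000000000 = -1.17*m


Then:
b = 21.88
k = 71.63
m = 0.69
v = 0.43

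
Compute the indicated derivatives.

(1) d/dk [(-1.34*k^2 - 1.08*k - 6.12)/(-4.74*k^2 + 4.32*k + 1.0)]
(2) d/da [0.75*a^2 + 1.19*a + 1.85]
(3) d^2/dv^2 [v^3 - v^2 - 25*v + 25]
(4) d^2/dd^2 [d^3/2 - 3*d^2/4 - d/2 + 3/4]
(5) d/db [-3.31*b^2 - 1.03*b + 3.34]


(1) = (-10.908*k^2 - 60.6976*k + 25.3584)/(22.4676*k^4 - 40.9536*k^3 + 9.1824*k^2 + 8.64*k + 1.0)
(2) = 1.5*a + 1.19
(3) = 6*v - 2
(4) = 3*d - 3/2
(5) = -6.62*b - 1.03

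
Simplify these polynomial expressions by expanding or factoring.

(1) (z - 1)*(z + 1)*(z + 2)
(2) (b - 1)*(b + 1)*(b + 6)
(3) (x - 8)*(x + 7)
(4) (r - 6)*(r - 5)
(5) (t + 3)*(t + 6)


(1) = z^3 + 2*z^2 - z - 2
(2) = b^3 + 6*b^2 - b - 6
(3) = x^2 - x - 56
(4) = r^2 - 11*r + 30
(5) = t^2 + 9*t + 18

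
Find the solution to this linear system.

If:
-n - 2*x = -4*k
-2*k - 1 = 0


Then:
k = -1/2
n = -2*x - 2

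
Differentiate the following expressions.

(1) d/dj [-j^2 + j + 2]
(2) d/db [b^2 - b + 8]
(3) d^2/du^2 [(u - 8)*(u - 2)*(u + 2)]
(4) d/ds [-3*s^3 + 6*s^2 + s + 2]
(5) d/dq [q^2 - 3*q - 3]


(1) = 1 - 2*j
(2) = 2*b - 1
(3) = 6*u - 16
(4) = -9*s^2 + 12*s + 1
(5) = 2*q - 3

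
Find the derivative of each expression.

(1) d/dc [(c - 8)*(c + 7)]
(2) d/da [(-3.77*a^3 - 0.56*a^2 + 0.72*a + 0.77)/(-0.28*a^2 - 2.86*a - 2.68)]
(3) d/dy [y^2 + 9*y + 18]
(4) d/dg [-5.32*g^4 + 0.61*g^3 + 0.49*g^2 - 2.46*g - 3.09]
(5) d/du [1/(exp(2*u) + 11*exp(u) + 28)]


(1) = 2*c - 1
(2) = (1.0556*a^4 + 21.5644*a^3 + 32.114*a^2 + 3.4328*a + 0.2726)/(0.0784*a^4 + 1.6016*a^3 + 9.6804*a^2 + 15.3296*a + 7.1824)
(3) = 2*y + 9
(4) = -21.28*g^3 + 1.83*g^2 + 0.98*g - 2.46
(5) = (-2*exp(u) - 11)*exp(u)/(exp(2*u) + 11*exp(u) + 28)^2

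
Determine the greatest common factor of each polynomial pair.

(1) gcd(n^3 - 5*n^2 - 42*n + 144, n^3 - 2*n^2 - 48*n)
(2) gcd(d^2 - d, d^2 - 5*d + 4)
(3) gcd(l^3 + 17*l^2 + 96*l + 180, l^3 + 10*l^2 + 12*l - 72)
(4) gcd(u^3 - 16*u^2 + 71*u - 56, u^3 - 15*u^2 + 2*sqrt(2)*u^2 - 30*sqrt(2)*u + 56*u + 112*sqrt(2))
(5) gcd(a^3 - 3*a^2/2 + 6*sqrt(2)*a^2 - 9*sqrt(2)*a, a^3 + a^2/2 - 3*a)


(1) = n^2 - 2*n - 48
(2) = d - 1
(3) = l^2 + 12*l + 36
(4) = u^2 - 15*u + 56
(5) = a^2 - 3*a/2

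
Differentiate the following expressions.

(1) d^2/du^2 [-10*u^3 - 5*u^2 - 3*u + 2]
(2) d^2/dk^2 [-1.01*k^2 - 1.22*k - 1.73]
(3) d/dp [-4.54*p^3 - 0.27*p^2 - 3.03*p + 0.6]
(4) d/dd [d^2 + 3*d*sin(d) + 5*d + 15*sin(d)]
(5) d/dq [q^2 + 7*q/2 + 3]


(1) = -60*u - 10
(2) = -2.02000000000000
(3) = -13.62*p^2 - 0.54*p - 3.03
(4) = 3*d*cos(d) + 2*d + 3*sin(d) + 15*cos(d) + 5
(5) = 2*q + 7/2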